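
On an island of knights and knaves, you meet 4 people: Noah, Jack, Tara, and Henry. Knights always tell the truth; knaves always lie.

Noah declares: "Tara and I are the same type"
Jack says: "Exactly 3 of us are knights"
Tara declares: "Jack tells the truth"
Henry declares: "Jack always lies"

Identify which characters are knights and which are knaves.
Noah is a knight.
Jack is a knight.
Tara is a knight.
Henry is a knave.

Verification:
- Noah (knight) says "Tara and I are the same type" - this is TRUE because Noah is a knight and Tara is a knight.
- Jack (knight) says "Exactly 3 of us are knights" - this is TRUE because there are 3 knights.
- Tara (knight) says "Jack tells the truth" - this is TRUE because Jack is a knight.
- Henry (knave) says "Jack always lies" - this is FALSE (a lie) because Jack is a knight.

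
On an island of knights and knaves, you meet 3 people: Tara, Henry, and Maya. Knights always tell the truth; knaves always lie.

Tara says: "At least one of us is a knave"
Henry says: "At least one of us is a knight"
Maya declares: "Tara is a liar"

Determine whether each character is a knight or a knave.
Tara is a knight.
Henry is a knight.
Maya is a knave.

Verification:
- Tara (knight) says "At least one of us is a knave" - this is TRUE because Maya is a knave.
- Henry (knight) says "At least one of us is a knight" - this is TRUE because Tara and Henry are knights.
- Maya (knave) says "Tara is a liar" - this is FALSE (a lie) because Tara is a knight.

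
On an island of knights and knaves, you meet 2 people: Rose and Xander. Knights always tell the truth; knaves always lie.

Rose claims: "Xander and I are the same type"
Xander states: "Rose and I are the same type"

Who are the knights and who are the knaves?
Rose is a knight.
Xander is a knight.

Verification:
- Rose (knight) says "Xander and I are the same type" - this is TRUE because Rose is a knight and Xander is a knight.
- Xander (knight) says "Rose and I are the same type" - this is TRUE because Xander is a knight and Rose is a knight.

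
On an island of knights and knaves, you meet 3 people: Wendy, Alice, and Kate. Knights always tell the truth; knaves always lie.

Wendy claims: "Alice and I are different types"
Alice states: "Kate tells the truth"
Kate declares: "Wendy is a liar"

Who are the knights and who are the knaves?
Wendy is a knight.
Alice is a knave.
Kate is a knave.

Verification:
- Wendy (knight) says "Alice and I are different types" - this is TRUE because Wendy is a knight and Alice is a knave.
- Alice (knave) says "Kate tells the truth" - this is FALSE (a lie) because Kate is a knave.
- Kate (knave) says "Wendy is a liar" - this is FALSE (a lie) because Wendy is a knight.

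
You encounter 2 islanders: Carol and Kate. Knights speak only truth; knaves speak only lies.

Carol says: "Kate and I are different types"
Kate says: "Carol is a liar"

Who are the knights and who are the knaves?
Carol is a knight.
Kate is a knave.

Verification:
- Carol (knight) says "Kate and I are different types" - this is TRUE because Carol is a knight and Kate is a knave.
- Kate (knave) says "Carol is a liar" - this is FALSE (a lie) because Carol is a knight.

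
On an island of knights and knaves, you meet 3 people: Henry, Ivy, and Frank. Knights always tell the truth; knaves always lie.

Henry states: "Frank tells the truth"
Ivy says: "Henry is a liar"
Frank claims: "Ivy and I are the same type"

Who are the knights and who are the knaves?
Henry is a knave.
Ivy is a knight.
Frank is a knave.

Verification:
- Henry (knave) says "Frank tells the truth" - this is FALSE (a lie) because Frank is a knave.
- Ivy (knight) says "Henry is a liar" - this is TRUE because Henry is a knave.
- Frank (knave) says "Ivy and I are the same type" - this is FALSE (a lie) because Frank is a knave and Ivy is a knight.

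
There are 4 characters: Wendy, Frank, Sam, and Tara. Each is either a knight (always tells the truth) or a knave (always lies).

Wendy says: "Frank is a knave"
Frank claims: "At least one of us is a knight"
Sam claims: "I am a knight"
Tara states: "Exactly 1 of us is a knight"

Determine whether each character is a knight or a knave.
Wendy is a knave.
Frank is a knight.
Sam is a knight.
Tara is a knave.

Verification:
- Wendy (knave) says "Frank is a knave" - this is FALSE (a lie) because Frank is a knight.
- Frank (knight) says "At least one of us is a knight" - this is TRUE because Frank and Sam are knights.
- Sam (knight) says "I am a knight" - this is TRUE because Sam is a knight.
- Tara (knave) says "Exactly 1 of us is a knight" - this is FALSE (a lie) because there are 2 knights.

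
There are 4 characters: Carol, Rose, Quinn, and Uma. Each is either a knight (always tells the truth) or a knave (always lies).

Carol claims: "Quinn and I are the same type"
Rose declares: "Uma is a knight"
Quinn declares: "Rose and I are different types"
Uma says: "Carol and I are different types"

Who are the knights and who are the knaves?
Carol is a knave.
Rose is a knave.
Quinn is a knight.
Uma is a knave.

Verification:
- Carol (knave) says "Quinn and I are the same type" - this is FALSE (a lie) because Carol is a knave and Quinn is a knight.
- Rose (knave) says "Uma is a knight" - this is FALSE (a lie) because Uma is a knave.
- Quinn (knight) says "Rose and I are different types" - this is TRUE because Quinn is a knight and Rose is a knave.
- Uma (knave) says "Carol and I are different types" - this is FALSE (a lie) because Uma is a knave and Carol is a knave.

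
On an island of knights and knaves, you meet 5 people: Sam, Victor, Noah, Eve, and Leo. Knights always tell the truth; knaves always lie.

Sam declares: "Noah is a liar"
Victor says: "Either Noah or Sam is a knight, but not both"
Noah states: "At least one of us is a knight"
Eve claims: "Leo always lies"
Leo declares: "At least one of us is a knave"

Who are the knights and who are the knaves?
Sam is a knave.
Victor is a knight.
Noah is a knight.
Eve is a knave.
Leo is a knight.

Verification:
- Sam (knave) says "Noah is a liar" - this is FALSE (a lie) because Noah is a knight.
- Victor (knight) says "Either Noah or Sam is a knight, but not both" - this is TRUE because Noah is a knight and Sam is a knave.
- Noah (knight) says "At least one of us is a knight" - this is TRUE because Victor, Noah, and Leo are knights.
- Eve (knave) says "Leo always lies" - this is FALSE (a lie) because Leo is a knight.
- Leo (knight) says "At least one of us is a knave" - this is TRUE because Sam and Eve are knaves.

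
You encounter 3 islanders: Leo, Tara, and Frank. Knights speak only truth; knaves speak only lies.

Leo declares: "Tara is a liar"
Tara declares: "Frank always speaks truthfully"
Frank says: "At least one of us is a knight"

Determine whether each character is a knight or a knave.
Leo is a knave.
Tara is a knight.
Frank is a knight.

Verification:
- Leo (knave) says "Tara is a liar" - this is FALSE (a lie) because Tara is a knight.
- Tara (knight) says "Frank always speaks truthfully" - this is TRUE because Frank is a knight.
- Frank (knight) says "At least one of us is a knight" - this is TRUE because Tara and Frank are knights.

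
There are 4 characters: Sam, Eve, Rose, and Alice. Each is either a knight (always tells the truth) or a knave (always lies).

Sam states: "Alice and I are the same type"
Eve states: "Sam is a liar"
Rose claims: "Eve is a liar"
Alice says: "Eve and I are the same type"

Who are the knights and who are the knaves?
Sam is a knave.
Eve is a knight.
Rose is a knave.
Alice is a knight.

Verification:
- Sam (knave) says "Alice and I are the same type" - this is FALSE (a lie) because Sam is a knave and Alice is a knight.
- Eve (knight) says "Sam is a liar" - this is TRUE because Sam is a knave.
- Rose (knave) says "Eve is a liar" - this is FALSE (a lie) because Eve is a knight.
- Alice (knight) says "Eve and I are the same type" - this is TRUE because Alice is a knight and Eve is a knight.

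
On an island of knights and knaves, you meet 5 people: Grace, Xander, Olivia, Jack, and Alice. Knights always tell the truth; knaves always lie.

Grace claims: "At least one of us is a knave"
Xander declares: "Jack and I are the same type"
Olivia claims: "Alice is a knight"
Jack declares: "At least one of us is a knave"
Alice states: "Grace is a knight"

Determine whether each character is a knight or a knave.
Grace is a knight.
Xander is a knave.
Olivia is a knight.
Jack is a knight.
Alice is a knight.

Verification:
- Grace (knight) says "At least one of us is a knave" - this is TRUE because Xander is a knave.
- Xander (knave) says "Jack and I are the same type" - this is FALSE (a lie) because Xander is a knave and Jack is a knight.
- Olivia (knight) says "Alice is a knight" - this is TRUE because Alice is a knight.
- Jack (knight) says "At least one of us is a knave" - this is TRUE because Xander is a knave.
- Alice (knight) says "Grace is a knight" - this is TRUE because Grace is a knight.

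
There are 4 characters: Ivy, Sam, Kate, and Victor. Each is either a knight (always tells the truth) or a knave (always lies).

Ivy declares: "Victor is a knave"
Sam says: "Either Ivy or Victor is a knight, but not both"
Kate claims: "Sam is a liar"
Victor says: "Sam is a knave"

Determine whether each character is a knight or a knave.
Ivy is a knight.
Sam is a knight.
Kate is a knave.
Victor is a knave.

Verification:
- Ivy (knight) says "Victor is a knave" - this is TRUE because Victor is a knave.
- Sam (knight) says "Either Ivy or Victor is a knight, but not both" - this is TRUE because Ivy is a knight and Victor is a knave.
- Kate (knave) says "Sam is a liar" - this is FALSE (a lie) because Sam is a knight.
- Victor (knave) says "Sam is a knave" - this is FALSE (a lie) because Sam is a knight.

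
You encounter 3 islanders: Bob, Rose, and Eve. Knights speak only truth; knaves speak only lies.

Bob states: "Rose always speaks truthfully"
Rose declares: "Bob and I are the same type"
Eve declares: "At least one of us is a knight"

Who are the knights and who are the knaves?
Bob is a knight.
Rose is a knight.
Eve is a knight.

Verification:
- Bob (knight) says "Rose always speaks truthfully" - this is TRUE because Rose is a knight.
- Rose (knight) says "Bob and I are the same type" - this is TRUE because Rose is a knight and Bob is a knight.
- Eve (knight) says "At least one of us is a knight" - this is TRUE because Bob, Rose, and Eve are knights.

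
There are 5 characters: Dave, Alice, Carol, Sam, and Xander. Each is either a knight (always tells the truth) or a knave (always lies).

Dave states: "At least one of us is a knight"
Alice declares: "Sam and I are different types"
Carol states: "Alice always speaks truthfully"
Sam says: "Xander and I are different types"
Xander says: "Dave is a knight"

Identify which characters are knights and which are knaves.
Dave is a knave.
Alice is a knave.
Carol is a knave.
Sam is a knave.
Xander is a knave.

Verification:
- Dave (knave) says "At least one of us is a knight" - this is FALSE (a lie) because no one is a knight.
- Alice (knave) says "Sam and I are different types" - this is FALSE (a lie) because Alice is a knave and Sam is a knave.
- Carol (knave) says "Alice always speaks truthfully" - this is FALSE (a lie) because Alice is a knave.
- Sam (knave) says "Xander and I are different types" - this is FALSE (a lie) because Sam is a knave and Xander is a knave.
- Xander (knave) says "Dave is a knight" - this is FALSE (a lie) because Dave is a knave.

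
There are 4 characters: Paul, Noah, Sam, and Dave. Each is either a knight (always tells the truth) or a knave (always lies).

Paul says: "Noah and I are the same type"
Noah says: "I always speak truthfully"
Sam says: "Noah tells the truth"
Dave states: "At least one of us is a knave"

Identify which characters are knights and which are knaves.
Paul is a knave.
Noah is a knight.
Sam is a knight.
Dave is a knight.

Verification:
- Paul (knave) says "Noah and I are the same type" - this is FALSE (a lie) because Paul is a knave and Noah is a knight.
- Noah (knight) says "I always speak truthfully" - this is TRUE because Noah is a knight.
- Sam (knight) says "Noah tells the truth" - this is TRUE because Noah is a knight.
- Dave (knight) says "At least one of us is a knave" - this is TRUE because Paul is a knave.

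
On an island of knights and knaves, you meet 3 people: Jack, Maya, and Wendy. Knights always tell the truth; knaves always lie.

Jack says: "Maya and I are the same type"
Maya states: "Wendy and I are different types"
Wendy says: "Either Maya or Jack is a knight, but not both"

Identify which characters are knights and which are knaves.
Jack is a knight.
Maya is a knight.
Wendy is a knave.

Verification:
- Jack (knight) says "Maya and I are the same type" - this is TRUE because Jack is a knight and Maya is a knight.
- Maya (knight) says "Wendy and I are different types" - this is TRUE because Maya is a knight and Wendy is a knave.
- Wendy (knave) says "Either Maya or Jack is a knight, but not both" - this is FALSE (a lie) because Maya is a knight and Jack is a knight.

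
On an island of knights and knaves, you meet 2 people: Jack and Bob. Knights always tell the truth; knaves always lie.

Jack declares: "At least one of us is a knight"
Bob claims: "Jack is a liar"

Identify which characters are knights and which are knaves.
Jack is a knight.
Bob is a knave.

Verification:
- Jack (knight) says "At least one of us is a knight" - this is TRUE because Jack is a knight.
- Bob (knave) says "Jack is a liar" - this is FALSE (a lie) because Jack is a knight.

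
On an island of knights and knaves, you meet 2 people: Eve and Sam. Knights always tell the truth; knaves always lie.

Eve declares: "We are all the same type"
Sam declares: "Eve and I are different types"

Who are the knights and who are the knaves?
Eve is a knave.
Sam is a knight.

Verification:
- Eve (knave) says "We are all the same type" - this is FALSE (a lie) because Sam is a knight and Eve is a knave.
- Sam (knight) says "Eve and I are different types" - this is TRUE because Sam is a knight and Eve is a knave.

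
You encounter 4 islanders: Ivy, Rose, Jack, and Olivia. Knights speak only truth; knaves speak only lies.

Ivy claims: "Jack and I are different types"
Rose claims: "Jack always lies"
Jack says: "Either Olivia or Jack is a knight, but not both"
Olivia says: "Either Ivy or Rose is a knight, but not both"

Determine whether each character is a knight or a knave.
Ivy is a knight.
Rose is a knight.
Jack is a knave.
Olivia is a knave.

Verification:
- Ivy (knight) says "Jack and I are different types" - this is TRUE because Ivy is a knight and Jack is a knave.
- Rose (knight) says "Jack always lies" - this is TRUE because Jack is a knave.
- Jack (knave) says "Either Olivia or Jack is a knight, but not both" - this is FALSE (a lie) because Olivia is a knave and Jack is a knave.
- Olivia (knave) says "Either Ivy or Rose is a knight, but not both" - this is FALSE (a lie) because Ivy is a knight and Rose is a knight.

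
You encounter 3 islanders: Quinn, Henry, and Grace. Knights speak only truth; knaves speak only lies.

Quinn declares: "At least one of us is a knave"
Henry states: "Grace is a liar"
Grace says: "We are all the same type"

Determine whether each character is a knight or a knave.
Quinn is a knight.
Henry is a knight.
Grace is a knave.

Verification:
- Quinn (knight) says "At least one of us is a knave" - this is TRUE because Grace is a knave.
- Henry (knight) says "Grace is a liar" - this is TRUE because Grace is a knave.
- Grace (knave) says "We are all the same type" - this is FALSE (a lie) because Quinn and Henry are knights and Grace is a knave.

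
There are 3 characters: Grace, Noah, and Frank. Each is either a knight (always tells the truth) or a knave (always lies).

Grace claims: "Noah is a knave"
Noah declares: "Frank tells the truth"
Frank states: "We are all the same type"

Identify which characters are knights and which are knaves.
Grace is a knight.
Noah is a knave.
Frank is a knave.

Verification:
- Grace (knight) says "Noah is a knave" - this is TRUE because Noah is a knave.
- Noah (knave) says "Frank tells the truth" - this is FALSE (a lie) because Frank is a knave.
- Frank (knave) says "We are all the same type" - this is FALSE (a lie) because Grace is a knight and Noah and Frank are knaves.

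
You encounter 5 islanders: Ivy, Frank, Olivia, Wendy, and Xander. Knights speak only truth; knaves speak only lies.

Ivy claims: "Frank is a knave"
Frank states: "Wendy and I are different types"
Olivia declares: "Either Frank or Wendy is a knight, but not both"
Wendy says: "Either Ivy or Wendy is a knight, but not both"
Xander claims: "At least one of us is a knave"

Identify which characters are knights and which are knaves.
Ivy is a knave.
Frank is a knight.
Olivia is a knight.
Wendy is a knave.
Xander is a knight.

Verification:
- Ivy (knave) says "Frank is a knave" - this is FALSE (a lie) because Frank is a knight.
- Frank (knight) says "Wendy and I are different types" - this is TRUE because Frank is a knight and Wendy is a knave.
- Olivia (knight) says "Either Frank or Wendy is a knight, but not both" - this is TRUE because Frank is a knight and Wendy is a knave.
- Wendy (knave) says "Either Ivy or Wendy is a knight, but not both" - this is FALSE (a lie) because Ivy is a knave and Wendy is a knave.
- Xander (knight) says "At least one of us is a knave" - this is TRUE because Ivy and Wendy are knaves.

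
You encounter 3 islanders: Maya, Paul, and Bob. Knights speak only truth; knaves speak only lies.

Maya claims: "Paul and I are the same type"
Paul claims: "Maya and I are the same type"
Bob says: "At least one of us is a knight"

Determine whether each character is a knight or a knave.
Maya is a knight.
Paul is a knight.
Bob is a knight.

Verification:
- Maya (knight) says "Paul and I are the same type" - this is TRUE because Maya is a knight and Paul is a knight.
- Paul (knight) says "Maya and I are the same type" - this is TRUE because Paul is a knight and Maya is a knight.
- Bob (knight) says "At least one of us is a knight" - this is TRUE because Maya, Paul, and Bob are knights.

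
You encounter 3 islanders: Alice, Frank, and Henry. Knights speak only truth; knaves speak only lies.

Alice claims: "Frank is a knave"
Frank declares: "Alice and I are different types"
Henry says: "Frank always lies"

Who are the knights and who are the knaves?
Alice is a knave.
Frank is a knight.
Henry is a knave.

Verification:
- Alice (knave) says "Frank is a knave" - this is FALSE (a lie) because Frank is a knight.
- Frank (knight) says "Alice and I are different types" - this is TRUE because Frank is a knight and Alice is a knave.
- Henry (knave) says "Frank always lies" - this is FALSE (a lie) because Frank is a knight.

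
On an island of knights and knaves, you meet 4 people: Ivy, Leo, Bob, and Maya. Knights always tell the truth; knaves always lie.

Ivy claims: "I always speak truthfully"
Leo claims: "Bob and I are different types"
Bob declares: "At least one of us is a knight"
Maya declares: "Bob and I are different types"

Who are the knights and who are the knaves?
Ivy is a knave.
Leo is a knave.
Bob is a knave.
Maya is a knave.

Verification:
- Ivy (knave) says "I always speak truthfully" - this is FALSE (a lie) because Ivy is a knave.
- Leo (knave) says "Bob and I are different types" - this is FALSE (a lie) because Leo is a knave and Bob is a knave.
- Bob (knave) says "At least one of us is a knight" - this is FALSE (a lie) because no one is a knight.
- Maya (knave) says "Bob and I are different types" - this is FALSE (a lie) because Maya is a knave and Bob is a knave.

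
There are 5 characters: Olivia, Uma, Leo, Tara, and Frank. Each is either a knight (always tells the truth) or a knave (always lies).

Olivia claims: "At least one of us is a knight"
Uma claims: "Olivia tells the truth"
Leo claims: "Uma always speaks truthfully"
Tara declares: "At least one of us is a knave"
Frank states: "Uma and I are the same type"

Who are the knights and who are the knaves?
Olivia is a knight.
Uma is a knight.
Leo is a knight.
Tara is a knight.
Frank is a knave.

Verification:
- Olivia (knight) says "At least one of us is a knight" - this is TRUE because Olivia, Uma, Leo, and Tara are knights.
- Uma (knight) says "Olivia tells the truth" - this is TRUE because Olivia is a knight.
- Leo (knight) says "Uma always speaks truthfully" - this is TRUE because Uma is a knight.
- Tara (knight) says "At least one of us is a knave" - this is TRUE because Frank is a knave.
- Frank (knave) says "Uma and I are the same type" - this is FALSE (a lie) because Frank is a knave and Uma is a knight.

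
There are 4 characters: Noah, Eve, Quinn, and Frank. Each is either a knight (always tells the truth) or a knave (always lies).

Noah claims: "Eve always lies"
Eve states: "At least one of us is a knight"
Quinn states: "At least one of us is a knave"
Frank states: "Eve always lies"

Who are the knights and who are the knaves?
Noah is a knave.
Eve is a knight.
Quinn is a knight.
Frank is a knave.

Verification:
- Noah (knave) says "Eve always lies" - this is FALSE (a lie) because Eve is a knight.
- Eve (knight) says "At least one of us is a knight" - this is TRUE because Eve and Quinn are knights.
- Quinn (knight) says "At least one of us is a knave" - this is TRUE because Noah and Frank are knaves.
- Frank (knave) says "Eve always lies" - this is FALSE (a lie) because Eve is a knight.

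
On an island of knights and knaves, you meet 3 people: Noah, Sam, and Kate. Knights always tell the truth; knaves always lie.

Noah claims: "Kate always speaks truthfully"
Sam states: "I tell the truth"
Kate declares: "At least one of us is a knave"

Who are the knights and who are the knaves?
Noah is a knight.
Sam is a knave.
Kate is a knight.

Verification:
- Noah (knight) says "Kate always speaks truthfully" - this is TRUE because Kate is a knight.
- Sam (knave) says "I tell the truth" - this is FALSE (a lie) because Sam is a knave.
- Kate (knight) says "At least one of us is a knave" - this is TRUE because Sam is a knave.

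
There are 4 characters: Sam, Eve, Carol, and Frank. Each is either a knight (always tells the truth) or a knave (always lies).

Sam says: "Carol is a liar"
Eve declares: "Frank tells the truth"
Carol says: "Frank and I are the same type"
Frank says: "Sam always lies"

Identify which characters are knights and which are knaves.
Sam is a knave.
Eve is a knight.
Carol is a knight.
Frank is a knight.

Verification:
- Sam (knave) says "Carol is a liar" - this is FALSE (a lie) because Carol is a knight.
- Eve (knight) says "Frank tells the truth" - this is TRUE because Frank is a knight.
- Carol (knight) says "Frank and I are the same type" - this is TRUE because Carol is a knight and Frank is a knight.
- Frank (knight) says "Sam always lies" - this is TRUE because Sam is a knave.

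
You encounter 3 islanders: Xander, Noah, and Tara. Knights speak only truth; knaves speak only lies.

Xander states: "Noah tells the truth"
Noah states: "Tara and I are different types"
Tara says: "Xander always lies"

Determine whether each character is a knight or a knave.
Xander is a knight.
Noah is a knight.
Tara is a knave.

Verification:
- Xander (knight) says "Noah tells the truth" - this is TRUE because Noah is a knight.
- Noah (knight) says "Tara and I are different types" - this is TRUE because Noah is a knight and Tara is a knave.
- Tara (knave) says "Xander always lies" - this is FALSE (a lie) because Xander is a knight.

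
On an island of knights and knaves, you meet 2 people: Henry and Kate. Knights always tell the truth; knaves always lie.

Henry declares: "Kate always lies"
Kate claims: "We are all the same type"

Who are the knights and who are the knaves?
Henry is a knight.
Kate is a knave.

Verification:
- Henry (knight) says "Kate always lies" - this is TRUE because Kate is a knave.
- Kate (knave) says "We are all the same type" - this is FALSE (a lie) because Henry is a knight and Kate is a knave.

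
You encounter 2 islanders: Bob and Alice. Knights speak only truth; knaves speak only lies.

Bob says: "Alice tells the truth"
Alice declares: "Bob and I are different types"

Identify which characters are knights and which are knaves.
Bob is a knave.
Alice is a knave.

Verification:
- Bob (knave) says "Alice tells the truth" - this is FALSE (a lie) because Alice is a knave.
- Alice (knave) says "Bob and I are different types" - this is FALSE (a lie) because Alice is a knave and Bob is a knave.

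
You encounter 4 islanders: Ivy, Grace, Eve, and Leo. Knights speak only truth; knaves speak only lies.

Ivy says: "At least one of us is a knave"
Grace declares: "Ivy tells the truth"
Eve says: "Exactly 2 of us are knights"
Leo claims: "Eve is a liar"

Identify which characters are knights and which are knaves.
Ivy is a knight.
Grace is a knight.
Eve is a knave.
Leo is a knight.

Verification:
- Ivy (knight) says "At least one of us is a knave" - this is TRUE because Eve is a knave.
- Grace (knight) says "Ivy tells the truth" - this is TRUE because Ivy is a knight.
- Eve (knave) says "Exactly 2 of us are knights" - this is FALSE (a lie) because there are 3 knights.
- Leo (knight) says "Eve is a liar" - this is TRUE because Eve is a knave.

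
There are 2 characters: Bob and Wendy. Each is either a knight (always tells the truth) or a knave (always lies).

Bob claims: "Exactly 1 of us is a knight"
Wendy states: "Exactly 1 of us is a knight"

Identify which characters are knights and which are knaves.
Bob is a knave.
Wendy is a knave.

Verification:
- Bob (knave) says "Exactly 1 of us is a knight" - this is FALSE (a lie) because there are 0 knights.
- Wendy (knave) says "Exactly 1 of us is a knight" - this is FALSE (a lie) because there are 0 knights.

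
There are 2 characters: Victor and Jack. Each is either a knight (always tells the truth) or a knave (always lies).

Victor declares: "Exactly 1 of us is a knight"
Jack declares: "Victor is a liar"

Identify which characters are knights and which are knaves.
Victor is a knight.
Jack is a knave.

Verification:
- Victor (knight) says "Exactly 1 of us is a knight" - this is TRUE because there are 1 knights.
- Jack (knave) says "Victor is a liar" - this is FALSE (a lie) because Victor is a knight.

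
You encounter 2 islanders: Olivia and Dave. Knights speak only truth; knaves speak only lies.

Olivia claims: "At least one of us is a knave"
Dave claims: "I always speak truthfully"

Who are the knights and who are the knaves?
Olivia is a knight.
Dave is a knave.

Verification:
- Olivia (knight) says "At least one of us is a knave" - this is TRUE because Dave is a knave.
- Dave (knave) says "I always speak truthfully" - this is FALSE (a lie) because Dave is a knave.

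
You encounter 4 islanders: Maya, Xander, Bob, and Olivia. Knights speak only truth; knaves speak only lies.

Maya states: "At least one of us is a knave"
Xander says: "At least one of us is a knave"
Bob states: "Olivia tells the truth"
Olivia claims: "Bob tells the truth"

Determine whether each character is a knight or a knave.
Maya is a knight.
Xander is a knight.
Bob is a knave.
Olivia is a knave.

Verification:
- Maya (knight) says "At least one of us is a knave" - this is TRUE because Bob and Olivia are knaves.
- Xander (knight) says "At least one of us is a knave" - this is TRUE because Bob and Olivia are knaves.
- Bob (knave) says "Olivia tells the truth" - this is FALSE (a lie) because Olivia is a knave.
- Olivia (knave) says "Bob tells the truth" - this is FALSE (a lie) because Bob is a knave.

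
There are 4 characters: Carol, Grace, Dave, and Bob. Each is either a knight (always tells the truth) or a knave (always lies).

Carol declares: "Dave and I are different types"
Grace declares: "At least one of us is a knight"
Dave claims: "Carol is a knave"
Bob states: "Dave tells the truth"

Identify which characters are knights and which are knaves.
Carol is a knight.
Grace is a knight.
Dave is a knave.
Bob is a knave.

Verification:
- Carol (knight) says "Dave and I are different types" - this is TRUE because Carol is a knight and Dave is a knave.
- Grace (knight) says "At least one of us is a knight" - this is TRUE because Carol and Grace are knights.
- Dave (knave) says "Carol is a knave" - this is FALSE (a lie) because Carol is a knight.
- Bob (knave) says "Dave tells the truth" - this is FALSE (a lie) because Dave is a knave.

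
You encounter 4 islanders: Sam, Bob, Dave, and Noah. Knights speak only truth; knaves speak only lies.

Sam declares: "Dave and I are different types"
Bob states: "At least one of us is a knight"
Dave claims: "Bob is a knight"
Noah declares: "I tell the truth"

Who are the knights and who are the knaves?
Sam is a knave.
Bob is a knave.
Dave is a knave.
Noah is a knave.

Verification:
- Sam (knave) says "Dave and I are different types" - this is FALSE (a lie) because Sam is a knave and Dave is a knave.
- Bob (knave) says "At least one of us is a knight" - this is FALSE (a lie) because no one is a knight.
- Dave (knave) says "Bob is a knight" - this is FALSE (a lie) because Bob is a knave.
- Noah (knave) says "I tell the truth" - this is FALSE (a lie) because Noah is a knave.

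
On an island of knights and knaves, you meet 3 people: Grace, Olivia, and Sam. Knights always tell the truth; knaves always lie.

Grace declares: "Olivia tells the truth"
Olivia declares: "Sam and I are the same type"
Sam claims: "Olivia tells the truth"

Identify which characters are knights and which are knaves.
Grace is a knight.
Olivia is a knight.
Sam is a knight.

Verification:
- Grace (knight) says "Olivia tells the truth" - this is TRUE because Olivia is a knight.
- Olivia (knight) says "Sam and I are the same type" - this is TRUE because Olivia is a knight and Sam is a knight.
- Sam (knight) says "Olivia tells the truth" - this is TRUE because Olivia is a knight.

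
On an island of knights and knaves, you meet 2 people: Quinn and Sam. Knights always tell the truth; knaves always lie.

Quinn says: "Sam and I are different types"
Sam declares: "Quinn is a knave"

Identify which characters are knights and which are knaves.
Quinn is a knight.
Sam is a knave.

Verification:
- Quinn (knight) says "Sam and I are different types" - this is TRUE because Quinn is a knight and Sam is a knave.
- Sam (knave) says "Quinn is a knave" - this is FALSE (a lie) because Quinn is a knight.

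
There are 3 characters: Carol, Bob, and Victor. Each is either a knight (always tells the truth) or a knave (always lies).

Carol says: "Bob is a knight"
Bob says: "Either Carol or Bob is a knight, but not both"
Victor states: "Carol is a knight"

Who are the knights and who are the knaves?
Carol is a knave.
Bob is a knave.
Victor is a knave.

Verification:
- Carol (knave) says "Bob is a knight" - this is FALSE (a lie) because Bob is a knave.
- Bob (knave) says "Either Carol or Bob is a knight, but not both" - this is FALSE (a lie) because Carol is a knave and Bob is a knave.
- Victor (knave) says "Carol is a knight" - this is FALSE (a lie) because Carol is a knave.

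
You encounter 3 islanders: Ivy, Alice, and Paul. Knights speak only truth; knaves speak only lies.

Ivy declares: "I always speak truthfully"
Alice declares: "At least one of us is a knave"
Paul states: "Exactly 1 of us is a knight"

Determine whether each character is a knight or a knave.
Ivy is a knight.
Alice is a knight.
Paul is a knave.

Verification:
- Ivy (knight) says "I always speak truthfully" - this is TRUE because Ivy is a knight.
- Alice (knight) says "At least one of us is a knave" - this is TRUE because Paul is a knave.
- Paul (knave) says "Exactly 1 of us is a knight" - this is FALSE (a lie) because there are 2 knights.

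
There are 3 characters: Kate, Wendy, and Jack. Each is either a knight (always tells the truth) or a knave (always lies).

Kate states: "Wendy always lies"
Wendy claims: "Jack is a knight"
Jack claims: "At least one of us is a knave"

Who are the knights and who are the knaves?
Kate is a knave.
Wendy is a knight.
Jack is a knight.

Verification:
- Kate (knave) says "Wendy always lies" - this is FALSE (a lie) because Wendy is a knight.
- Wendy (knight) says "Jack is a knight" - this is TRUE because Jack is a knight.
- Jack (knight) says "At least one of us is a knave" - this is TRUE because Kate is a knave.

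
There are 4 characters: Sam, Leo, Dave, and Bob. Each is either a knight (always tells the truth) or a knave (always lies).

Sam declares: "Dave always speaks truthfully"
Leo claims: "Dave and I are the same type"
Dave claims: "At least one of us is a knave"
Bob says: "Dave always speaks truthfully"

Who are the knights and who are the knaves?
Sam is a knight.
Leo is a knave.
Dave is a knight.
Bob is a knight.

Verification:
- Sam (knight) says "Dave always speaks truthfully" - this is TRUE because Dave is a knight.
- Leo (knave) says "Dave and I are the same type" - this is FALSE (a lie) because Leo is a knave and Dave is a knight.
- Dave (knight) says "At least one of us is a knave" - this is TRUE because Leo is a knave.
- Bob (knight) says "Dave always speaks truthfully" - this is TRUE because Dave is a knight.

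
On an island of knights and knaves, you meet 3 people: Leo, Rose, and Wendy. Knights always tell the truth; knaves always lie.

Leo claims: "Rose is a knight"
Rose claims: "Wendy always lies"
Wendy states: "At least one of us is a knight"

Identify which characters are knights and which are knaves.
Leo is a knave.
Rose is a knave.
Wendy is a knight.

Verification:
- Leo (knave) says "Rose is a knight" - this is FALSE (a lie) because Rose is a knave.
- Rose (knave) says "Wendy always lies" - this is FALSE (a lie) because Wendy is a knight.
- Wendy (knight) says "At least one of us is a knight" - this is TRUE because Wendy is a knight.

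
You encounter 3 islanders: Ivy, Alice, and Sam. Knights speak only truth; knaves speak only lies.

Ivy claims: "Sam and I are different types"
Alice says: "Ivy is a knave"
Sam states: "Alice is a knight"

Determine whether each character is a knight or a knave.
Ivy is a knight.
Alice is a knave.
Sam is a knave.

Verification:
- Ivy (knight) says "Sam and I are different types" - this is TRUE because Ivy is a knight and Sam is a knave.
- Alice (knave) says "Ivy is a knave" - this is FALSE (a lie) because Ivy is a knight.
- Sam (knave) says "Alice is a knight" - this is FALSE (a lie) because Alice is a knave.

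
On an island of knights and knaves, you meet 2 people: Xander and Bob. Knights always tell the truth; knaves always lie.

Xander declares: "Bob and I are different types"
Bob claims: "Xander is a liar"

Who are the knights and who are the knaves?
Xander is a knight.
Bob is a knave.

Verification:
- Xander (knight) says "Bob and I are different types" - this is TRUE because Xander is a knight and Bob is a knave.
- Bob (knave) says "Xander is a liar" - this is FALSE (a lie) because Xander is a knight.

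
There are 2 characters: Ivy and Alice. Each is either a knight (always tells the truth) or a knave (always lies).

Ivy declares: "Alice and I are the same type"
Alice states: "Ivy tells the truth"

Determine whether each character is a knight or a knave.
Ivy is a knight.
Alice is a knight.

Verification:
- Ivy (knight) says "Alice and I are the same type" - this is TRUE because Ivy is a knight and Alice is a knight.
- Alice (knight) says "Ivy tells the truth" - this is TRUE because Ivy is a knight.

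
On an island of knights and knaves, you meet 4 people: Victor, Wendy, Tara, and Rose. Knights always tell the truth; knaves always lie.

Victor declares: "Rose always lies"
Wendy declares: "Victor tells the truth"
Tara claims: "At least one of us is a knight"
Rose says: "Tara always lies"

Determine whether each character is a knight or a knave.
Victor is a knight.
Wendy is a knight.
Tara is a knight.
Rose is a knave.

Verification:
- Victor (knight) says "Rose always lies" - this is TRUE because Rose is a knave.
- Wendy (knight) says "Victor tells the truth" - this is TRUE because Victor is a knight.
- Tara (knight) says "At least one of us is a knight" - this is TRUE because Victor, Wendy, and Tara are knights.
- Rose (knave) says "Tara always lies" - this is FALSE (a lie) because Tara is a knight.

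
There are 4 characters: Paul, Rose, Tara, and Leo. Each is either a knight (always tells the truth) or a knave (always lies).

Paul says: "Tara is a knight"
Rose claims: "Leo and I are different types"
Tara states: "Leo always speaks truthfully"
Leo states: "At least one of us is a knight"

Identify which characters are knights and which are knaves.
Paul is a knave.
Rose is a knave.
Tara is a knave.
Leo is a knave.

Verification:
- Paul (knave) says "Tara is a knight" - this is FALSE (a lie) because Tara is a knave.
- Rose (knave) says "Leo and I are different types" - this is FALSE (a lie) because Rose is a knave and Leo is a knave.
- Tara (knave) says "Leo always speaks truthfully" - this is FALSE (a lie) because Leo is a knave.
- Leo (knave) says "At least one of us is a knight" - this is FALSE (a lie) because no one is a knight.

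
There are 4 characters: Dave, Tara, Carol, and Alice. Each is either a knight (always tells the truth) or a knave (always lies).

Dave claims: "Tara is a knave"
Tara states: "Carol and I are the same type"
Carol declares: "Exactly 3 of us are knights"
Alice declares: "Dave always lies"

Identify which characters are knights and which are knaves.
Dave is a knave.
Tara is a knight.
Carol is a knight.
Alice is a knight.

Verification:
- Dave (knave) says "Tara is a knave" - this is FALSE (a lie) because Tara is a knight.
- Tara (knight) says "Carol and I are the same type" - this is TRUE because Tara is a knight and Carol is a knight.
- Carol (knight) says "Exactly 3 of us are knights" - this is TRUE because there are 3 knights.
- Alice (knight) says "Dave always lies" - this is TRUE because Dave is a knave.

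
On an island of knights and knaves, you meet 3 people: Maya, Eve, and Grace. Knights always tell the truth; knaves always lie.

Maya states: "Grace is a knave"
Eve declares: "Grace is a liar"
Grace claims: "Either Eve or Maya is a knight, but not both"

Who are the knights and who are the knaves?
Maya is a knight.
Eve is a knight.
Grace is a knave.

Verification:
- Maya (knight) says "Grace is a knave" - this is TRUE because Grace is a knave.
- Eve (knight) says "Grace is a liar" - this is TRUE because Grace is a knave.
- Grace (knave) says "Either Eve or Maya is a knight, but not both" - this is FALSE (a lie) because Eve is a knight and Maya is a knight.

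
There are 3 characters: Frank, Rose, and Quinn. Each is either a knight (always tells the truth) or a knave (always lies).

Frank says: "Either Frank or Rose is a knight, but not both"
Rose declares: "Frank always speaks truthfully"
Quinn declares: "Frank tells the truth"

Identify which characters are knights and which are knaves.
Frank is a knave.
Rose is a knave.
Quinn is a knave.

Verification:
- Frank (knave) says "Either Frank or Rose is a knight, but not both" - this is FALSE (a lie) because Frank is a knave and Rose is a knave.
- Rose (knave) says "Frank always speaks truthfully" - this is FALSE (a lie) because Frank is a knave.
- Quinn (knave) says "Frank tells the truth" - this is FALSE (a lie) because Frank is a knave.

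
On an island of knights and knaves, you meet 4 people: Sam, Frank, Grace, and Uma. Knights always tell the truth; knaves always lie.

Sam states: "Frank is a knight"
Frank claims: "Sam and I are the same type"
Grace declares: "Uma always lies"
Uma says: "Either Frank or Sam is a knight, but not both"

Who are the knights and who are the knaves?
Sam is a knight.
Frank is a knight.
Grace is a knight.
Uma is a knave.

Verification:
- Sam (knight) says "Frank is a knight" - this is TRUE because Frank is a knight.
- Frank (knight) says "Sam and I are the same type" - this is TRUE because Frank is a knight and Sam is a knight.
- Grace (knight) says "Uma always lies" - this is TRUE because Uma is a knave.
- Uma (knave) says "Either Frank or Sam is a knight, but not both" - this is FALSE (a lie) because Frank is a knight and Sam is a knight.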